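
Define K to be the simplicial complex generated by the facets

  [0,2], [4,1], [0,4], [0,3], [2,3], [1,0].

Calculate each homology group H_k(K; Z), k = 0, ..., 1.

We work with the vertex ordering 0 < 1 < 2 < 3 < 4. The simplices of K, each written with vertices in increasing order, are:

  0-simplices (5): [0], [1], [2], [3], [4]
  1-simplices (6): [0,1], [0,2], [0,3], [0,4], [1,4], [2,3]

Hence C_0 ≅ Z^5, C_1 ≅ Z^6.

The boundary map ∂_1: C_1 → C_0 maps an edge to its endpoints' difference, ∂[p,q] = q − p. For instance
  ∂[1,4] = [4] − [1].
This gives a 5×6 integer matrix of rank 4; reducing to Smith normal form yields diagonal entries (1,1,1,1).

From H_k ≅ ker(∂_k) / im(∂_{k+1}) we obtain:

  H_0: rank C_0 − rank ∂_1 = 5 − 4 = 1, and the invariant factors of ∂_1 are all 1, so H_0 = Z.
  H_1: rank ker ∂_1 − rank ∂_2 = (6 − 4) − 0 = 2, and there is no ∂_2, so H_1 = Z^2.

As a check, the Euler characteristic is 5 − 6 = -1, which agrees with 1 − 2 = -1.

H_0 = Z,  H_1 = Z^2.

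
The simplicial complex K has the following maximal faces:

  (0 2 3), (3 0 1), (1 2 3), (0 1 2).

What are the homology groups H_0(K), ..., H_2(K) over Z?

Fix the vertex order 0 < 1 < 2 < 3 and write every simplex with vertices in increasing order. Then dim K = 2 and the simplices of K are:

  0-simplices (4): [0], [1], [2], [3]
  1-simplices (6): [0,1], [0,2], [0,3], [1,2], [1,3], [2,3]
  2-simplices (4): [0,1,2], [0,1,3], [0,2,3], [1,2,3]

so the chain groups are C_0 ≅ Z^4, C_1 ≅ Z^6, C_2 ≅ Z^4.

∂_1: C_1 → C_0 sends each edge [p,q] (with p < q) to q − p.
This gives a 4×6 integer matrix of rank 3; reducing to Smith normal form yields diagonal entries (1,1,1).

Boundary ∂_2: C_2 → C_1 maps a triangle to the signed sum of its edges. For instance
  ∂[1,2,3] = [2,3] − [1,3] + [1,2],
  ∂[0,1,3] = [1,3] − [0,3] + [0,1].
As a 6×4 matrix over Z this has rank 3, with invariant factors (1,1,1).

Now H_k = ker ∂_k / im ∂_{k+1}, so:

  H_0: rank C_0 − rank ∂_1 = 4 − 3 = 1, and the invariant factors of ∂_1 are all 1, so H_0 ≅ Z.
  H_1: rank ker ∂_1 − rank ∂_2 = (6 − 3) − 3 = 0, and the invariant factors of ∂_2 are all 1, so H_1 ≅ 0.
  H_2: rank ker ∂_2 − rank ∂_3 = (4 − 3) − 0 = 1, and there is no ∂_3, so H_2 ≅ Z.

As a check, the Euler characteristic is 4 − 6 + 4 = 2, which agrees with 1 − 0 + 1 = 2.
(K is a triangulation of the 2-sphere S^2.)

H_0 ≅ Z,  H_1 = 0,  H_2 ≅ Z.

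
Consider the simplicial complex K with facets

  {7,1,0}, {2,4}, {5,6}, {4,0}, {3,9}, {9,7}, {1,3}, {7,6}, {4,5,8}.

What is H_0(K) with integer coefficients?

H_0 = Z.

Order the vertices as 0 < 1 < 2 < 3 < 4 < 5 < 6 < 7 < 8 < 9. Listing each simplex with vertices in this order, K has dimension 2 with simplices:

  0-simplices (10): [0], [1], [2], [3], [4], [5], [6], [7], [8], [9]
  1-simplices (13): [0,1], [0,4], [0,7], [1,3], [1,7], [2,4], [3,9], [4,5], [4,8], [5,6], [5,8], [6,7], [7,9]
  2-simplices (2): [0,1,7], [4,5,8]

so the chain groups are C_0 ≅ Z^10, C_1 ≅ Z^13, C_2 ≅ Z^2.

Boundary ∂_1: C_1 → C_0 sends each edge [p,q] (with p < q) to q − p. For instance
  ∂[2,4] = [4] − [2].
The 10×13 boundary matrix has rank 9 and Smith normal form diag(1,1,1,1,1,1,1,1,1).

The boundary map ∂_2: C_2 → C_1 acts by ∂[p,q,r] = [q,r] − [p,r] + [p,q]. For instance
  ∂[4,5,8] = [5,8] − [4,8] + [4,5],
  ∂[0,1,7] = [1,7] − [0,7] + [0,1].
The resulting 13×2 matrix has rank 2, and its Smith normal form has invariant factors (1,1).

Computing H_k = (kernel of ∂_k) / (image of ∂_{k+1}):

  H_0: rank C_0 − rank ∂_1 = 10 − 9 = 1, and the invariant factors of ∂_1 are all 1, so H_0 ≅ Z.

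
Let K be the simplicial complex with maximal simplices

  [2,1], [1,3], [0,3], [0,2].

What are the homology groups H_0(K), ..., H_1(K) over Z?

H_0 ≅ Z,  H_1 ≅ Z.

We work with the vertex ordering 0 < 1 < 2 < 3. The simplices of K, each written with vertices in increasing order, are:

  0-simplices (4): [0], [1], [2], [3]
  1-simplices (4): [0,2], [0,3], [1,2], [1,3]

so the chain groups are C_0 ≅ Z^4, C_1 ≅ Z^4.

The boundary map ∂_1: C_1 → C_0 maps an edge to its endpoints' difference, ∂[p,q] = q − p. For instance
  ∂[1,3] = [3] − [1].
The 4×4 boundary matrix has rank 3 and Smith normal form diag(1,1,1).

Now H_k = ker ∂_k / im ∂_{k+1}, so:

  H_0: rank C_0 − rank ∂_1 = 4 − 3 = 1, and the invariant factors of ∂_1 are all 1, so H_0 ≅ Z.
  H_1: rank ker ∂_1 − rank ∂_2 = (4 − 3) − 0 = 1, and there is no ∂_2, so H_1 ≅ Z.

As a check, the Euler characteristic is 4 − 4 = 0, which agrees with 1 − 1 = 0.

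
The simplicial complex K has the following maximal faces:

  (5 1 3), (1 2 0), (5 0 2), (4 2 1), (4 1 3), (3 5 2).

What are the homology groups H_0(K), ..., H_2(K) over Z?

H_0 ≅ Z,  H_1 ≅ Z,  H_2 = 0.

Take the total order 0 < 1 < 2 < 3 < 4 < 5 on the vertex set. Then K (dimension 2) consists of the simplices:

  0-simplices (6): [0], [1], [2], [3], [4], [5]
  1-simplices (12): [0,1], [0,2], [0,5], [1,2], [1,3], [1,4], [1,5], [2,3], [2,4], [2,5], [3,4], [3,5]
  2-simplices (6): [0,1,2], [0,2,5], [1,2,4], [1,3,4], [1,3,5], [2,3,5]

Hence C_0 ≅ Z^6, C_1 ≅ Z^12, C_2 ≅ Z^6.

Boundary ∂_1: C_1 → C_0 sends each edge [p,q] (with p < q) to q − p. For instance
  ∂[2,3] = [3] − [2].
As a 6×12 matrix over Z this has rank 5, with invariant factors (1,1,1,1,1).

The boundary map ∂_2: C_2 → C_1 maps a triangle to the signed sum of its edges. For instance
  ∂[1,3,5] = [3,5] − [1,5] + [1,3],
  ∂[1,3,4] = [3,4] − [1,4] + [1,3].
The 12×6 boundary matrix has rank 6 and Smith normal form diag(1,1,1,1,1,1).

Reading off H_k = ker ∂_k / im ∂_{k+1}:

  H_0: rank C_0 − rank ∂_1 = 6 − 5 = 1, and the invariant factors of ∂_1 are all 1, so H_0 ≅ Z.
  H_1: rank ker ∂_1 − rank ∂_2 = (12 − 5) − 6 = 1, and the invariant factors of ∂_2 are all 1, so H_1 ≅ Z.
  H_2: rank ker ∂_2 − rank ∂_3 = (6 − 6) − 0 = 0, and there is no ∂_3, so H_2 ≅ 0.

(K is a triangulation of the cylinder S^1 x I.)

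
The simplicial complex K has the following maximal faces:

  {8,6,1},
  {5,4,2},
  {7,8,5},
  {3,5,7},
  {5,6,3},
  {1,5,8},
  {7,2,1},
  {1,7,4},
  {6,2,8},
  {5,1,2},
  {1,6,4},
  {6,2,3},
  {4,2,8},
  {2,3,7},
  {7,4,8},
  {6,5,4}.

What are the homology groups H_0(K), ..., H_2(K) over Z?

H_0 ≅ Z,  H_1 ≅ Z^2,  H_2 ≅ Z.

Order the vertices as 1 < 2 < 3 < 4 < 5 < 6 < 7 < 8. Listing each simplex with vertices in this order, K has dimension 2 with simplices:

  0-simplices (8): [1], [2], [3], [4], [5], [6], [7], [8]
  1-simplices (24): (24 of them)
  2-simplices (16): [1,2,5], [1,2,7], [1,4,6], [1,4,7], [1,5,8], [1,6,8], [2,3,6], [2,3,7], [2,4,5], [2,4,8], [2,6,8], [3,5,6], [3,5,7], [4,5,6], [4,7,8], [5,7,8]

so the chain groups are C_0 ≅ Z^8, C_1 ≅ Z^24, C_2 ≅ Z^16.

∂_1: C_1 → C_0 maps an edge to its endpoints' difference, ∂[p,q] = q − p. For instance
  ∂[5,8] = [8] − [5].
This gives a 8×24 integer matrix of rank 7; reducing to Smith normal form yields diagonal entries (1,1,1,1,1,1,1).

∂_2: C_2 → C_1 sends each 2-simplex [p,q,r] to [q,r] − [p,r] + [p,q]. For instance
  ∂[3,5,6] = [5,6] − [3,6] + [3,5],
  ∂[1,4,7] = [4,7] − [1,7] + [1,4].
The 24×16 boundary matrix has rank 15 and Smith normal form diag(1,1,1,1,1,1,1,1,1,1,1,1,1,1,1).

Now H_k = ker ∂_k / im ∂_{k+1}, so:

  H_0: rank C_0 − rank ∂_1 = 8 − 7 = 1, and the invariant factors of ∂_1 are all 1, so H_0 = Z.
  H_1: rank ker ∂_1 − rank ∂_2 = (24 − 7) − 15 = 2, and the invariant factors of ∂_2 are all 1, so H_1 = Z^2.
  H_2: rank ker ∂_2 − rank ∂_3 = (16 − 15) − 0 = 1, and there is no ∂_3, so H_2 = Z.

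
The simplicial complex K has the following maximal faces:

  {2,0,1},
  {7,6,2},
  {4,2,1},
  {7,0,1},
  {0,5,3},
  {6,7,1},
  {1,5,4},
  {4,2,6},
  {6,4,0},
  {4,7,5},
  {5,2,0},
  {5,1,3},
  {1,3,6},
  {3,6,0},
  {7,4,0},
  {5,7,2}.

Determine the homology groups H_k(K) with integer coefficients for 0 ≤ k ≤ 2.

H_0 ≅ Z,  H_1 ≅ Z^2,  H_2 ≅ Z.

Order the vertices as 0 < 1 < 2 < 3 < 4 < 5 < 6 < 7. Listing each simplex with vertices in this order, K has dimension 2 with simplices:

  0-simplices (8): [0], [1], [2], [3], [4], [5], [6], [7]
  1-simplices (24): (24 of them)
  2-simplices (16): [0,1,2], [0,1,7], [0,2,5], [0,3,5], [0,3,6], [0,4,6], [0,4,7], [1,2,4], [1,3,5], [1,3,6], [1,4,5], [1,6,7], [2,4,6], [2,5,7], [2,6,7], [4,5,7]

so the chain groups are C_0 ≅ Z^8, C_1 ≅ Z^24, C_2 ≅ Z^16.

Boundary ∂_1: C_1 → C_0 sends each edge [p,q] (with p < q) to q − p. For instance
  ∂[3,5] = [5] − [3].
As a 8×24 matrix over Z this has rank 7, with invariant factors (1,1,1,1,1,1,1).

∂_2: C_2 → C_1 acts by ∂[p,q,r] = [q,r] − [p,r] + [p,q]. For instance
  ∂[1,3,6] = [3,6] − [1,6] + [1,3],
  ∂[0,3,5] = [3,5] − [0,5] + [0,3].
As a 24×16 matrix over Z this has rank 15, with invariant factors (1,1,1,1,1,1,1,1,1,1,1,1,1,1,1).

From H_k ≅ ker(∂_k) / im(∂_{k+1}) we obtain:

  H_0: rank C_0 − rank ∂_1 = 8 − 7 = 1, and the invariant factors of ∂_1 are all 1, so H_0 = Z.
  H_1: rank ker ∂_1 − rank ∂_2 = (24 − 7) − 15 = 2, and the invariant factors of ∂_2 are all 1, so H_1 = Z^2.
  H_2: rank ker ∂_2 − rank ∂_3 = (16 − 15) − 0 = 1, and there is no ∂_3, so H_2 = Z.

As a check, the Euler characteristic is 8 − 24 + 16 = 0, which agrees with 1 − 2 + 1 = 0.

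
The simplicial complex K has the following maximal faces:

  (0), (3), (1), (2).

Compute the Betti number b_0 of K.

b_0 = 4.

Fix the vertex order 0 < 1 < 2 < 3 and write every simplex with vertices in increasing order. Then dim K = 0 and the simplices of K are:

  0-simplices (4): [0], [1], [2], [3]

so the chain groups are C_0 ≅ Z^4.

Now H_k = ker ∂_k / im ∂_{k+1}, so:

  H_0: rank C_0 − rank ∂_1 = 4 − 0 = 4, and there is no ∂_1, so H_0 ≅ Z^4.

(K is a triangulation of a set of 4 points.)

Hence the Betti numbers are b_0 = 4.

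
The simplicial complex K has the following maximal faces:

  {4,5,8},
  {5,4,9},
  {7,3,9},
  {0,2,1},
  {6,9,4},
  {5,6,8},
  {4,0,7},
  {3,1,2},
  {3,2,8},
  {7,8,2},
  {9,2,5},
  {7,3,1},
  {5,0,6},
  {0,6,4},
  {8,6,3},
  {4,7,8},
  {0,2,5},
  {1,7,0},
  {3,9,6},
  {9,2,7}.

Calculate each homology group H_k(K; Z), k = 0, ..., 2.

Fix the vertex order 0 < 1 < 2 < 3 < 4 < 5 < 6 < 7 < 8 < 9 and write every simplex with vertices in increasing order. Then dim K = 2 and the simplices of K are:

  0-simplices (10): [0], [1], [2], [3], [4], [5], [6], [7], [8], [9]
  1-simplices (30): (30 of them)
  2-simplices (20): (20 of them)

Hence C_0 ≅ Z^10, C_1 ≅ Z^30, C_2 ≅ Z^20.

The boundary map ∂_1: C_1 → C_0 maps an edge to its endpoints' difference, ∂[p,q] = q − p. For instance
  ∂[4,8] = [8] − [4].
This gives a 10×30 integer matrix of rank 9; reducing to Smith normal form yields diagonal entries (1,1,1,1,1,1,1,1,1).

The boundary map ∂_2: C_2 → C_1 maps a triangle to the signed sum of its edges. For instance
  ∂[2,5,9] = [5,9] − [2,9] + [2,5],
  ∂[3,6,9] = [6,9] − [3,9] + [3,6].
The 30×20 boundary matrix has rank 20 and Smith normal form diag(1,1,1,1,1,1,1,1,1,1,1,1,1,1,1,1,1,1,1,2).

Computing H_k = (kernel of ∂_k) / (image of ∂_{k+1}):

  H_0: rank C_0 − rank ∂_1 = 10 − 9 = 1, and the invariant factors of ∂_1 are all 1, so H_0 ≅ Z.
  H_1: rank ker ∂_1 − rank ∂_2 = (30 − 9) − 20 = 1, and ∂_2 has invariant factor 2 > 1, so H_1 ≅ Z ⊕ Z_2.
  H_2: rank ker ∂_2 − rank ∂_3 = (20 − 20) − 0 = 0, and there is no ∂_3, so H_2 ≅ 0.

H_0 = Z,  H_1 = Z ⊕ Z_2,  H_2 = 0.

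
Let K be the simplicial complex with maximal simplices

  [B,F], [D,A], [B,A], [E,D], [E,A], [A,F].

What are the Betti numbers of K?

b_0 = 1, b_1 = 2.

We work with the vertex ordering A < B < D < E < F. The simplices of K, each written with vertices in increasing order, are:

  0-simplices (5): A, B, D, E, F
  1-simplices (6): AB, AD, AE, AF, BF, DE

giving chain groups C_0 ≅ Z^5, C_1 ≅ Z^6.

∂_1: C_1 → C_0 maps an edge to its endpoints' difference, ∂[p,q] = q − p.
As a 5×6 matrix over Z this has rank 4, with invariant factors (1,1,1,1).

Reading off H_k = ker ∂_k / im ∂_{k+1}:

  H_0: rank C_0 − rank ∂_1 = 5 − 4 = 1, and the invariant factors of ∂_1 are all 1, so H_0 = Z.
  H_1: rank ker ∂_1 − rank ∂_2 = (6 − 4) − 0 = 2, and there is no ∂_2, so H_1 = Z^2.

As a check, the Euler characteristic is 5 − 6 = -1, which agrees with 1 − 2 = -1.
(K is a triangulation of a wedge of 2 circles.)

Hence the Betti numbers are b_0 = 1, b_1 = 2.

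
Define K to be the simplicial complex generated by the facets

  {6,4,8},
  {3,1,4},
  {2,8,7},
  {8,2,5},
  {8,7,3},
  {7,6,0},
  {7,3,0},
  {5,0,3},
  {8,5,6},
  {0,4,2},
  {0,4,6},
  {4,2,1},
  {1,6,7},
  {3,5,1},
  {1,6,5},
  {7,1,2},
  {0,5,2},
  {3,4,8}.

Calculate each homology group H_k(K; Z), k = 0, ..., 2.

We work with the vertex ordering 0 < 1 < 2 < 3 < 4 < 5 < 6 < 7 < 8. The simplices of K, each written with vertices in increasing order, are:

  0-simplices (9): [0], [1], [2], [3], [4], [5], [6], [7], [8]
  1-simplices (27): (27 of them)
  2-simplices (18): [0,2,4], [0,2,5], [0,3,5], [0,3,7], [0,4,6], [0,6,7], [1,2,4], [1,2,7], [1,3,4], [1,3,5], [1,5,6], [1,6,7], [2,5,8], [2,7,8], [3,4,8], [3,7,8], [4,6,8], [5,6,8]

Hence C_0 ≅ Z^9, C_1 ≅ Z^27, C_2 ≅ Z^18.

The boundary map ∂_1: C_1 → C_0 maps an edge to its endpoints' difference, ∂[p,q] = q − p. For instance
  ∂[0,5] = [5] − [0].
The 9×27 boundary matrix has rank 8 and Smith normal form diag(1,1,1,1,1,1,1,1).

∂_2: C_2 → C_1 acts by ∂[p,q,r] = [q,r] − [p,r] + [p,q]. For instance
  ∂[1,2,7] = [2,7] − [1,7] + [1,2],
  ∂[0,3,5] = [3,5] − [0,5] + [0,3].
The 27×18 boundary matrix has rank 17 and Smith normal form diag(1,1,1,1,1,1,1,1,1,1,1,1,1,1,1,1,1).

Now H_k = ker ∂_k / im ∂_{k+1}, so:

  H_0: rank C_0 − rank ∂_1 = 9 − 8 = 1, and the invariant factors of ∂_1 are all 1, so H_0 = Z.
  H_1: rank ker ∂_1 − rank ∂_2 = (27 − 8) − 17 = 2, and the invariant factors of ∂_2 are all 1, so H_1 = Z^2.
  H_2: rank ker ∂_2 − rank ∂_3 = (18 − 17) − 0 = 1, and there is no ∂_3, so H_2 = Z.

As a check, the Euler characteristic is 9 − 27 + 18 = 0, which agrees with 1 − 2 + 1 = 0.

H_0 ≅ Z,  H_1 ≅ Z^2,  H_2 ≅ Z.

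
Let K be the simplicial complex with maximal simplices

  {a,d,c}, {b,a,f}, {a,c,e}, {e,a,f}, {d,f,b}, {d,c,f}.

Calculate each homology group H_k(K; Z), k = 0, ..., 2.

H_0 = Z,  H_1 = Z,  H_2 = 0.

Take the total order a < b < c < d < e < f on the vertex set. Then K (dimension 2) consists of the simplices:

  0-simplices (6): a, b, c, d, e, f
  1-simplices (12): ab, ac, ad, ae, af, bd, bf, cd, ce, cf, df, ef
  2-simplices (6): abf, acd, ace, aef, bdf, cdf

Hence C_0 ≅ Z^6, C_1 ≅ Z^12, C_2 ≅ Z^6.

∂_1: C_1 → C_0 maps an edge to its endpoints' difference, ∂[p,q] = q − p.
This gives a 6×12 integer matrix of rank 5; reducing to Smith normal form yields diagonal entries (1,1,1,1,1).

Boundary ∂_2: C_2 → C_1 sends each 2-simplex [p,q,r] to [q,r] − [p,r] + [p,q]. For instance
  ∂bdf = df − bf + bd,
  ∂cdf = df − cf + cd.
The resulting 12×6 matrix has rank 6, and its Smith normal form has invariant factors (1,1,1,1,1,1).

Computing H_k = (kernel of ∂_k) / (image of ∂_{k+1}):

  H_0: rank C_0 − rank ∂_1 = 6 − 5 = 1, and the invariant factors of ∂_1 are all 1, so H_0 ≅ Z.
  H_1: rank ker ∂_1 − rank ∂_2 = (12 − 5) − 6 = 1, and the invariant factors of ∂_2 are all 1, so H_1 ≅ Z.
  H_2: rank ker ∂_2 − rank ∂_3 = (6 − 6) − 0 = 0, and there is no ∂_3, so H_2 ≅ 0.

As a check, the Euler characteristic is 6 − 12 + 6 = 0, which agrees with 1 − 1 + 0 = 0.
(K is a triangulation of the cylinder S^1 x I.)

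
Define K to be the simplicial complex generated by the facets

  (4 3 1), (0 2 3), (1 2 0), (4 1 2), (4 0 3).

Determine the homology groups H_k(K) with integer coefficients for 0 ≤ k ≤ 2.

H_0 ≅ Z,  H_1 ≅ Z,  H_2 = 0.

Fix the vertex order 0 < 1 < 2 < 3 < 4 and write every simplex with vertices in increasing order. Then dim K = 2 and the simplices of K are:

  0-simplices (5): [0], [1], [2], [3], [4]
  1-simplices (10): [0,1], [0,2], [0,3], [0,4], [1,2], [1,3], [1,4], [2,3], [2,4], [3,4]
  2-simplices (5): [0,1,2], [0,2,3], [0,3,4], [1,2,4], [1,3,4]

so the chain groups are C_0 ≅ Z^5, C_1 ≅ Z^10, C_2 ≅ Z^5.

Boundary ∂_1: C_1 → C_0 is given by ∂[p,q] = [q] − [p]. For instance
  ∂[0,2] = [2] − [0].
As a 5×10 matrix over Z this has rank 4, with invariant factors (1,1,1,1).

The boundary map ∂_2: C_2 → C_1 acts by ∂[p,q,r] = [q,r] − [p,r] + [p,q]. For instance
  ∂[0,3,4] = [3,4] − [0,4] + [0,3],
  ∂[1,3,4] = [3,4] − [1,4] + [1,3].
This gives a 10×5 integer matrix of rank 5; reducing to Smith normal form yields diagonal entries (1,1,1,1,1).

From H_k ≅ ker(∂_k) / im(∂_{k+1}) we obtain:

  H_0: rank C_0 − rank ∂_1 = 5 − 4 = 1, and the invariant factors of ∂_1 are all 1, so H_0 ≅ Z.
  H_1: rank ker ∂_1 − rank ∂_2 = (10 − 4) − 5 = 1, and the invariant factors of ∂_2 are all 1, so H_1 ≅ Z.
  H_2: rank ker ∂_2 − rank ∂_3 = (5 − 5) − 0 = 0, and there is no ∂_3, so H_2 ≅ 0.

(K is a triangulation of the Möbius band.)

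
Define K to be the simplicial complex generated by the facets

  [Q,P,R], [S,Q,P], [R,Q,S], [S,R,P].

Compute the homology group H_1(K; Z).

H_1 ≅ 0.

Fix the vertex order P < Q < R < S and write every simplex with vertices in increasing order. Then dim K = 2 and the simplices of K are:

  0-simplices (4): P, Q, R, S
  1-simplices (6): PQ, PR, PS, QR, QS, RS
  2-simplices (4): PQR, PQS, PRS, QRS

giving chain groups C_0 ≅ Z^4, C_1 ≅ Z^6, C_2 ≅ Z^4.

Boundary ∂_1: C_1 → C_0 maps an edge to its endpoints' difference, ∂[p,q] = q − p. For instance
  ∂RS = S − R.
This gives a 4×6 integer matrix of rank 3; reducing to Smith normal form yields diagonal entries (1,1,1).

Boundary ∂_2: C_2 → C_1 acts by ∂[p,q,r] = [q,r] − [p,r] + [p,q]. For instance
  ∂PQR = QR − PR + PQ,
  ∂PQS = QS − PS + PQ.
As a 6×4 matrix over Z this has rank 3, with invariant factors (1,1,1).

Computing H_k = (kernel of ∂_k) / (image of ∂_{k+1}):

  H_1: rank ker ∂_1 − rank ∂_2 = (6 − 3) − 3 = 0, and the invariant factors of ∂_2 are all 1, so H_1 ≅ 0.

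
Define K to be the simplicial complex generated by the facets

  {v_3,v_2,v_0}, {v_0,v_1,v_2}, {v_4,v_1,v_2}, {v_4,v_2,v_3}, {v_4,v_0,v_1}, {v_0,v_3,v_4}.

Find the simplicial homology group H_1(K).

H_1 ≅ 0.

K has 5 vertices, 9 edges, 6 triangles.
rank ∂_1 = 4, rank ∂_2 = 5 ⇒ b_1 = 9 − 4 − 5 = 0; all invariant factors of ∂_2 are 1 so no torsion. So H_1 ≅ 0.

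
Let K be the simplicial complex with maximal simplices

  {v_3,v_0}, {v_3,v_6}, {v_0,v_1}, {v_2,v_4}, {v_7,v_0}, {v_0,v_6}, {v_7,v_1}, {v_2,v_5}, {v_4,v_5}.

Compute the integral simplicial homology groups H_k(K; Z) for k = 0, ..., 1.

H_0 = Z^2,  H_1 = Z^3.

Order the vertices as v_0 < v_1 < v_2 < v_3 < v_4 < v_5 < v_6 < v_7. Listing each simplex with vertices in this order, K has dimension 1 with simplices:

  0-simplices (8): [v_0], [v_1], [v_2], [v_3], [v_4], [v_5], [v_6], [v_7]
  1-simplices (9): [v_0,v_1], [v_0,v_3], [v_0,v_6], [v_0,v_7], [v_1,v_7], [v_2,v_4], [v_2,v_5], [v_3,v_6], [v_4,v_5]

so the chain groups are C_0 ≅ Z^8, C_1 ≅ Z^9.

∂_1: C_1 → C_0 is given by ∂[p,q] = [q] − [p].
The resulting 8×9 matrix has rank 6, and its Smith normal form has invariant factors (1,1,1,1,1,1).

Now H_k = ker ∂_k / im ∂_{k+1}, so:

  H_0: rank C_0 − rank ∂_1 = 8 − 6 = 2, and the invariant factors of ∂_1 are all 1, so H_0 = Z^2.
  H_1: rank ker ∂_1 − rank ∂_2 = (9 − 6) − 0 = 3, and there is no ∂_2, so H_1 = Z^3.

As a check, the Euler characteristic is 8 − 9 = -1, which agrees with 2 − 3 = -1.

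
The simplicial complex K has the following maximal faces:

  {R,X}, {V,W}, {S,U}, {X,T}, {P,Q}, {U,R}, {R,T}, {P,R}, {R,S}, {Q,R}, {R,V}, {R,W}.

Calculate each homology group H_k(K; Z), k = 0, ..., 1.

Order the vertices as P < Q < R < S < T < U < V < W < X. Listing each simplex with vertices in this order, K has dimension 1 with simplices:

  0-simplices (9): P, Q, R, S, T, U, V, W, X
  1-simplices (12): PQ, PR, QR, RS, RT, RU, RV, RW, RX, SU, TX, VW

so the chain groups are C_0 ≅ Z^9, C_1 ≅ Z^12.

The boundary map ∂_1: C_1 → C_0 sends each edge [p,q] (with p < q) to q − p. For instance
  ∂RX = X − R.
This gives a 9×12 integer matrix of rank 8; reducing to Smith normal form yields diagonal entries (1,1,1,1,1,1,1,1).

From H_k ≅ ker(∂_k) / im(∂_{k+1}) we obtain:

  H_0: rank C_0 − rank ∂_1 = 9 − 8 = 1, and the invariant factors of ∂_1 are all 1, so H_0 ≅ Z.
  H_1: rank ker ∂_1 − rank ∂_2 = (12 − 8) − 0 = 4, and there is no ∂_2, so H_1 ≅ Z^4.

(K is a triangulation of a wedge of 4 circles.)

H_0 = Z,  H_1 = Z^4.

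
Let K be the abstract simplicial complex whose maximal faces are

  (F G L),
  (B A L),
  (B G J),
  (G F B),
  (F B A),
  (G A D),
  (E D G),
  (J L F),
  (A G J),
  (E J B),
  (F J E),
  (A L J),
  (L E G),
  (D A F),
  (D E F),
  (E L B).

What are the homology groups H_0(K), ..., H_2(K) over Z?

We work with the vertex ordering A < B < D < E < F < G < J < L. The simplices of K, each written with vertices in increasing order, are:

  0-simplices (8): A, B, D, E, F, G, J, L
  1-simplices (24): AB, AD, AF, AG, AJ, AL, BE, BF, BG, BJ, BL, DE, DF, DG, EF, EG, EJ, EL, FG, FJ, FL, GJ, GL, JL
  2-simplices (16): ABF, ABL, ADF, ADG, AGJ, AJL, BEJ, BEL, BFG, BGJ, DEF, DEG, EFJ, EGL, FGL, FJL

Hence C_0 ≅ Z^8, C_1 ≅ Z^24, C_2 ≅ Z^16.

The boundary map ∂_1: C_1 → C_0 is given by ∂[p,q] = [q] − [p]. For instance
  ∂DF = F − D.
As a 8×24 matrix over Z this has rank 7, with invariant factors (1,1,1,1,1,1,1).

∂_2: C_2 → C_1 sends each 2-simplex [p,q,r] to [q,r] − [p,r] + [p,q]. For instance
  ∂ABL = BL − AL + AB,
  ∂DEG = EG − DG + DE.
As a 24×16 matrix over Z this has rank 15, with invariant factors (1,1,1,1,1,1,1,1,1,1,1,1,1,1,1).

Reading off H_k = ker ∂_k / im ∂_{k+1}:

  H_0: rank C_0 − rank ∂_1 = 8 − 7 = 1, and the invariant factors of ∂_1 are all 1, so H_0 = Z.
  H_1: rank ker ∂_1 − rank ∂_2 = (24 − 7) − 15 = 2, and the invariant factors of ∂_2 are all 1, so H_1 = Z^2.
  H_2: rank ker ∂_2 − rank ∂_3 = (16 − 15) − 0 = 1, and there is no ∂_3, so H_2 = Z.

As a check, the Euler characteristic is 8 − 24 + 16 = 0, which agrees with 1 − 2 + 1 = 0.

H_0 = Z,  H_1 = Z^2,  H_2 = Z.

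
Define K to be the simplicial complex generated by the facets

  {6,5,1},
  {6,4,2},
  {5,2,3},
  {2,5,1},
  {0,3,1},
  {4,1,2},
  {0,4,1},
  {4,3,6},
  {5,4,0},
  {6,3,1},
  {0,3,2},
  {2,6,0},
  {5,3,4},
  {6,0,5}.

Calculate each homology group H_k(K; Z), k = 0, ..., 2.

H_0 ≅ Z,  H_1 ≅ Z^2,  H_2 ≅ Z.

K has 7 vertices, 21 edges, 14 triangles.
rank ∂_0 = 0, rank ∂_1 = 6 ⇒ b_0 = 7 − 0 − 6 = 1; all invariant factors of ∂_1 are 1 so no torsion. So H_0 = Z.
rank ∂_1 = 6, rank ∂_2 = 13 ⇒ b_1 = 21 − 6 − 13 = 2; all invariant factors of ∂_2 are 1 so no torsion. So H_1 = Z^2.
rank ∂_2 = 13, rank ∂_3 = 0 ⇒ b_2 = 14 − 13 − 0 = 1. So H_2 = Z.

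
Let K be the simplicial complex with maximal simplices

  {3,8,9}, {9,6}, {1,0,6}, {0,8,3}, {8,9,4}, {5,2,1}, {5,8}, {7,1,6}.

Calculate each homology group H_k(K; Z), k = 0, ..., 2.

Take the total order 0 < 1 < 2 < 3 < 4 < 5 < 6 < 7 < 8 < 9 on the vertex set. Then K (dimension 2) consists of the simplices:

  0-simplices (10): [0], [1], [2], [3], [4], [5], [6], [7], [8], [9]
  1-simplices (17): [0,1], [0,3], [0,6], [0,8], [1,2], [1,5], [1,6], [1,7], [2,5], [3,8], [3,9], [4,8], [4,9], [5,8], [6,7], [6,9], [8,9]
  2-simplices (6): [0,1,6], [0,3,8], [1,2,5], [1,6,7], [3,8,9], [4,8,9]

Hence C_0 ≅ Z^10, C_1 ≅ Z^17, C_2 ≅ Z^6.

∂_1: C_1 → C_0 maps an edge to its endpoints' difference, ∂[p,q] = q − p.
This gives a 10×17 integer matrix of rank 9; reducing to Smith normal form yields diagonal entries (1,1,1,1,1,1,1,1,1).

Boundary ∂_2: C_2 → C_1 sends each 2-simplex [p,q,r] to [q,r] − [p,r] + [p,q]. For instance
  ∂[0,3,8] = [3,8] − [0,8] + [0,3],
  ∂[3,8,9] = [8,9] − [3,9] + [3,8].
The resulting 17×6 matrix has rank 6, and its Smith normal form has invariant factors (1,1,1,1,1,1).

From H_k ≅ ker(∂_k) / im(∂_{k+1}) we obtain:

  H_0: rank C_0 − rank ∂_1 = 10 − 9 = 1, and the invariant factors of ∂_1 are all 1, so H_0 = Z.
  H_1: rank ker ∂_1 − rank ∂_2 = (17 − 9) − 6 = 2, and the invariant factors of ∂_2 are all 1, so H_1 = Z^2.
  H_2: rank ker ∂_2 − rank ∂_3 = (6 − 6) − 0 = 0, and there is no ∂_3, so H_2 = 0.

H_0 ≅ Z,  H_1 ≅ Z^2,  H_2 = 0.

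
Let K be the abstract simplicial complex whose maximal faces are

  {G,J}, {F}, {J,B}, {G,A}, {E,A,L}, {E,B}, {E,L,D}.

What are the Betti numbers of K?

b_0 = 2, b_1 = 1, b_2 = 0.

K has 8 vertices, 9 edges, 2 triangles.
rank ∂_0 = 0, rank ∂_1 = 6 ⇒ b_0 = 8 − 0 − 6 = 2; all invariant factors of ∂_1 are 1 so no torsion. So H_0 = Z^2.
rank ∂_1 = 6, rank ∂_2 = 2 ⇒ b_1 = 9 − 6 − 2 = 1; all invariant factors of ∂_2 are 1 so no torsion. So H_1 = Z.
rank ∂_2 = 2, rank ∂_3 = 0 ⇒ b_2 = 2 − 2 − 0 = 0. So H_2 = 0.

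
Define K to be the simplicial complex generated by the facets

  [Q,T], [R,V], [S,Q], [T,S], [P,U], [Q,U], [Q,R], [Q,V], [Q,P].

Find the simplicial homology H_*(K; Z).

Order the vertices as P < Q < R < S < T < U < V. Listing each simplex with vertices in this order, K has dimension 1 with simplices:

  0-simplices (7): P, Q, R, S, T, U, V
  1-simplices (9): PQ, PU, QR, QS, QT, QU, QV, RV, ST

Hence C_0 ≅ Z^7, C_1 ≅ Z^9.

∂_1: C_1 → C_0 sends each edge [p,q] (with p < q) to q − p. For instance
  ∂PU = U − P.
The resulting 7×9 matrix has rank 6, and its Smith normal form has invariant factors (1,1,1,1,1,1).

Now H_k = ker ∂_k / im ∂_{k+1}, so:

  H_0: rank C_0 − rank ∂_1 = 7 − 6 = 1, and the invariant factors of ∂_1 are all 1, so H_0 ≅ Z.
  H_1: rank ker ∂_1 − rank ∂_2 = (9 − 6) − 0 = 3, and there is no ∂_2, so H_1 ≅ Z^3.

As a check, the Euler characteristic is 7 − 9 = -2, which agrees with 1 − 3 = -2.
(K is a triangulation of a wedge of 3 circles.)

H_0 = Z,  H_1 = Z^3.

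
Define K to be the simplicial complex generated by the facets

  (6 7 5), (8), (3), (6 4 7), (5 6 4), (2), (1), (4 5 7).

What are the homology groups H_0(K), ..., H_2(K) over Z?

H_0 = Z^5,  H_1 = 0,  H_2 = Z.

Take the total order 1 < 2 < 3 < 4 < 5 < 6 < 7 < 8 on the vertex set. Then K (dimension 2) consists of the simplices:

  0-simplices (8): [1], [2], [3], [4], [5], [6], [7], [8]
  1-simplices (6): [4,5], [4,6], [4,7], [5,6], [5,7], [6,7]
  2-simplices (4): [4,5,6], [4,5,7], [4,6,7], [5,6,7]

Hence C_0 ≅ Z^8, C_1 ≅ Z^6, C_2 ≅ Z^4.

The boundary map ∂_1: C_1 → C_0 maps an edge to its endpoints' difference, ∂[p,q] = q − p. For instance
  ∂[5,7] = [7] − [5].
The 8×6 boundary matrix has rank 3 and Smith normal form diag(1,1,1).

The boundary map ∂_2: C_2 → C_1 acts by ∂[p,q,r] = [q,r] − [p,r] + [p,q]. For instance
  ∂[4,5,7] = [5,7] − [4,7] + [4,5],
  ∂[5,6,7] = [6,7] − [5,7] + [5,6].
The resulting 6×4 matrix has rank 3, and its Smith normal form has invariant factors (1,1,1).

Now H_k = ker ∂_k / im ∂_{k+1}, so:

  H_0: rank C_0 − rank ∂_1 = 8 − 3 = 5, and the invariant factors of ∂_1 are all 1, so H_0 ≅ Z^5.
  H_1: rank ker ∂_1 − rank ∂_2 = (6 − 3) − 3 = 0, and the invariant factors of ∂_2 are all 1, so H_1 ≅ 0.
  H_2: rank ker ∂_2 − rank ∂_3 = (4 − 3) − 0 = 1, and there is no ∂_3, so H_2 ≅ Z.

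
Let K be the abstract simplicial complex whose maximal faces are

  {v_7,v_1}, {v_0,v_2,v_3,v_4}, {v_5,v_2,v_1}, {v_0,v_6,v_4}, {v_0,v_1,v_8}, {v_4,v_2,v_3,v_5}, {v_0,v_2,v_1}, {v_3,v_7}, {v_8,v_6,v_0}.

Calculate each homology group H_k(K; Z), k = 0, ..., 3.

We work with the vertex ordering v_0 < v_1 < v_2 < v_3 < v_4 < v_5 < v_6 < v_7 < v_8. The simplices of K, each written with vertices in increasing order, are:

  0-simplices (9): [v_0], [v_1], [v_2], [v_3], [v_4], [v_5], [v_6], [v_7], [v_8]
  1-simplices (19): (19 of them)
  2-simplices (12): (12 of them)
  3-simplices (2): [v_0,v_2,v_3,v_4], [v_2,v_3,v_4,v_5]

giving chain groups C_0 ≅ Z^9, C_1 ≅ Z^19, C_2 ≅ Z^12, C_3 ≅ Z^2.

The boundary map ∂_1: C_1 → C_0 is given by ∂[p,q] = [q] − [p]. For instance
  ∂[v_1,v_8] = [v_8] − [v_1].
As a 9×19 matrix over Z this has rank 8, with invariant factors (1,1,1,1,1,1,1,1).

∂_2: C_2 → C_1 maps a triangle to the signed sum of its edges. For instance
  ∂[v_2,v_3,v_4] = [v_3,v_4] − [v_2,v_4] + [v_2,v_3],
  ∂[v_0,v_2,v_4] = [v_2,v_4] − [v_0,v_4] + [v_0,v_2].
This gives a 19×12 integer matrix of rank 10; reducing to Smith normal form yields diagonal entries (1,1,1,1,1,1,1,1,1,1).

The boundary map ∂_3: C_3 → C_2 sends each 3-simplex σ to the alternating sum Σ_i (−1)^i (σ with its i-th vertex removed). For instance
  ∂[v_0,v_2,v_3,v_4] = [v_2,v_3,v_4] − [v_0,v_3,v_4] + [v_0,v_2,v_4] − [v_0,v_2,v_3],
  ∂[v_2,v_3,v_4,v_5] = [v_3,v_4,v_5] − [v_2,v_4,v_5] + [v_2,v_3,v_5] − [v_2,v_3,v_4].
As a 12×2 matrix over Z this has rank 2, with invariant factors (1,1).

Now H_k = ker ∂_k / im ∂_{k+1}, so:

  H_0: rank C_0 − rank ∂_1 = 9 − 8 = 1, and the invariant factors of ∂_1 are all 1, so H_0 = Z.
  H_1: rank ker ∂_1 − rank ∂_2 = (19 − 8) − 10 = 1, and the invariant factors of ∂_2 are all 1, so H_1 = Z.
  H_2: rank ker ∂_2 − rank ∂_3 = (12 − 10) − 2 = 0, and the invariant factors of ∂_3 are all 1, so H_2 = 0.
  H_3: rank ker ∂_3 − rank ∂_4 = (2 − 2) − 0 = 0, and there is no ∂_4, so H_3 = 0.

H_0 = Z,  H_1 = Z,  H_2 = 0,  H_3 = 0.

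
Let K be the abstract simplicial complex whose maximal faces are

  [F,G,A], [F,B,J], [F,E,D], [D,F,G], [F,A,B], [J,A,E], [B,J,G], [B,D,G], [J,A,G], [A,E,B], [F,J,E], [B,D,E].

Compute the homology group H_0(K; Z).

Fix the vertex order A < B < D < E < F < G < J and write every simplex with vertices in increasing order. Then dim K = 2 and the simplices of K are:

  0-simplices (7): A, B, D, E, F, G, J
  1-simplices (18): AB, AE, AF, AG, AJ, BD, BE, BF, BG, BJ, DE, DF, DG, EF, EJ, FG, FJ, GJ
  2-simplices (12): ABE, ABF, AEJ, AFG, AGJ, BDE, BDG, BFJ, BGJ, DEF, DFG, EFJ

Hence C_0 ≅ Z^7, C_1 ≅ Z^18, C_2 ≅ Z^12.

Boundary ∂_1: C_1 → C_0 maps an edge to its endpoints' difference, ∂[p,q] = q − p. For instance
  ∂EJ = J − E.
This gives a 7×18 integer matrix of rank 6; reducing to Smith normal form yields diagonal entries (1,1,1,1,1,1).

Boundary ∂_2: C_2 → C_1 sends each 2-simplex [p,q,r] to [q,r] − [p,r] + [p,q]. For instance
  ∂EFJ = FJ − EJ + EF,
  ∂ABE = BE − AE + AB.
This gives a 18×12 integer matrix of rank 12; reducing to Smith normal form yields diagonal entries (1,1,1,1,1,1,1,1,1,1,1,2).

Reading off H_k = ker ∂_k / im ∂_{k+1}:

  H_0: rank C_0 − rank ∂_1 = 7 − 6 = 1, and the invariant factors of ∂_1 are all 1, so H_0 = Z.

H_0 ≅ Z.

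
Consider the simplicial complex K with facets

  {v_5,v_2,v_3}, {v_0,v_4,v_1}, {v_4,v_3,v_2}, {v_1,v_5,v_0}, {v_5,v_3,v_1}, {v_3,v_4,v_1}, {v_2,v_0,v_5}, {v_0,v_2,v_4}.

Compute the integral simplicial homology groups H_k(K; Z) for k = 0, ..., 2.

H_0 = Z,  H_1 = 0,  H_2 = Z.

Take the total order v_0 < v_1 < v_2 < v_3 < v_4 < v_5 on the vertex set. Then K (dimension 2) consists of the simplices:

  0-simplices (6): [v_0], [v_1], [v_2], [v_3], [v_4], [v_5]
  1-simplices (12): [v_0,v_1], [v_0,v_2], [v_0,v_4], [v_0,v_5], [v_1,v_3], [v_1,v_4], [v_1,v_5], [v_2,v_3], [v_2,v_4], [v_2,v_5], [v_3,v_4], [v_3,v_5]
  2-simplices (8): [v_0,v_1,v_4], [v_0,v_1,v_5], [v_0,v_2,v_4], [v_0,v_2,v_5], [v_1,v_3,v_4], [v_1,v_3,v_5], [v_2,v_3,v_4], [v_2,v_3,v_5]

Hence C_0 ≅ Z^6, C_1 ≅ Z^12, C_2 ≅ Z^8.

The boundary map ∂_1: C_1 → C_0 is given by ∂[p,q] = [q] − [p].
As a 6×12 matrix over Z this has rank 5, with invariant factors (1,1,1,1,1).

The boundary map ∂_2: C_2 → C_1 acts by ∂[p,q,r] = [q,r] − [p,r] + [p,q]. For instance
  ∂[v_0,v_2,v_4] = [v_2,v_4] − [v_0,v_4] + [v_0,v_2],
  ∂[v_1,v_3,v_4] = [v_3,v_4] − [v_1,v_4] + [v_1,v_3].
As a 12×8 matrix over Z this has rank 7, with invariant factors (1,1,1,1,1,1,1).

Now H_k = ker ∂_k / im ∂_{k+1}, so:

  H_0: rank C_0 − rank ∂_1 = 6 − 5 = 1, and the invariant factors of ∂_1 are all 1, so H_0 ≅ Z.
  H_1: rank ker ∂_1 − rank ∂_2 = (12 − 5) − 7 = 0, and the invariant factors of ∂_2 are all 1, so H_1 ≅ 0.
  H_2: rank ker ∂_2 − rank ∂_3 = (8 − 7) − 0 = 1, and there is no ∂_3, so H_2 ≅ Z.

As a check, the Euler characteristic is 6 − 12 + 8 = 2, which agrees with 1 − 0 + 1 = 2.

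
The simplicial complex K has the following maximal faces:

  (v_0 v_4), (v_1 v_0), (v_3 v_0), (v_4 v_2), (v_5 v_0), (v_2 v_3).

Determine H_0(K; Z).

H_0 ≅ Z.

K has 6 vertices, 6 edges.
rank ∂_0 = 0, rank ∂_1 = 5 ⇒ b_0 = 6 − 0 − 5 = 1; all invariant factors of ∂_1 are 1 so no torsion. So H_0 = Z.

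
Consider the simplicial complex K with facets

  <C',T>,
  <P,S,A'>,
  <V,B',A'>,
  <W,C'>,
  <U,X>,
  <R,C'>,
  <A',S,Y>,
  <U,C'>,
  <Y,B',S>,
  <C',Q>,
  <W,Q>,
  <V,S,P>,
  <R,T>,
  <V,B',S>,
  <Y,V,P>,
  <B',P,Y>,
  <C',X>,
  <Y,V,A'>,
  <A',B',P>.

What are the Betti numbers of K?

b_0 = 2, b_1 = 3, b_2 = 0.

Order the vertices as P < Q < R < S < T < U < V < W < X < Y < A' < B' < C'. Listing each simplex with vertices in this order, K has dimension 2 with simplices:

  0-simplices (13): [P], [Q], [R], [S], [T], [U], [V], [W], [X], [Y], [A'], [B'], [C']
  1-simplices (24): (24 of them)
  2-simplices (10): [P,S,V], [P,S,A'], [P,V,Y], [P,Y,B'], [P,A',B'], [S,V,B'], [S,Y,A'], [S,Y,B'], [V,Y,A'], [V,A',B']

giving chain groups C_0 ≅ Z^13, C_1 ≅ Z^24, C_2 ≅ Z^10.

Boundary ∂_1: C_1 → C_0 maps an edge to its endpoints' difference, ∂[p,q] = q − p. For instance
  ∂[V,A'] = [A'] − [V].
This gives a 13×24 integer matrix of rank 11; reducing to Smith normal form yields diagonal entries (1,1,1,1,1,1,1,1,1,1,1).

Boundary ∂_2: C_2 → C_1 sends each 2-simplex [p,q,r] to [q,r] − [p,r] + [p,q]. For instance
  ∂[S,V,B'] = [V,B'] − [S,B'] + [S,V],
  ∂[P,S,A'] = [S,A'] − [P,A'] + [P,S].
As a 24×10 matrix over Z this has rank 10, with invariant factors (1,1,1,1,1,1,1,1,1,2).

Computing H_k = (kernel of ∂_k) / (image of ∂_{k+1}):

  H_0: rank C_0 − rank ∂_1 = 13 − 11 = 2, and the invariant factors of ∂_1 are all 1, so H_0 ≅ Z^2.
  H_1: rank ker ∂_1 − rank ∂_2 = (24 − 11) − 10 = 3, and ∂_2 has invariant factor 2 > 1, so H_1 ≅ Z^3 ⊕ Z/2Z.
  H_2: rank ker ∂_2 − rank ∂_3 = (10 − 10) − 0 = 0, and there is no ∂_3, so H_2 ≅ 0.

(K is a triangulation of the disjoint union of the real projective plane RP^2 and a wedge of 3 circles.)

Hence the Betti numbers are b_0 = 2, b_1 = 3, b_2 = 0.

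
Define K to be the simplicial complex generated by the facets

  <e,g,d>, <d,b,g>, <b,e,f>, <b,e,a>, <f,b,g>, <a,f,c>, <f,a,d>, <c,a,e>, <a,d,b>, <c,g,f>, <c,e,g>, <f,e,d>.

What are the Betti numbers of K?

Order the vertices as a < b < c < d < e < f < g. Listing each simplex with vertices in this order, K has dimension 2 with simplices:

  0-simplices (7): a, b, c, d, e, f, g
  1-simplices (18): ab, ac, ad, ae, af, bd, be, bf, bg, ce, cf, cg, de, df, dg, ef, eg, fg
  2-simplices (12): abd, abe, ace, acf, adf, bdg, bef, bfg, ceg, cfg, def, deg

giving chain groups C_0 ≅ Z^7, C_1 ≅ Z^18, C_2 ≅ Z^12.

Boundary ∂_1: C_1 → C_0 sends each edge [p,q] (with p < q) to q − p. For instance
  ∂be = e − b.
The 7×18 boundary matrix has rank 6 and Smith normal form diag(1,1,1,1,1,1).

The boundary map ∂_2: C_2 → C_1 maps a triangle to the signed sum of its edges. For instance
  ∂acf = cf − af + ac,
  ∂bfg = fg − bg + bf.
The resulting 18×12 matrix has rank 12, and its Smith normal form has invariant factors (1,1,1,1,1,1,1,1,1,1,1,2).

Computing H_k = (kernel of ∂_k) / (image of ∂_{k+1}):

  H_0: rank C_0 − rank ∂_1 = 7 − 6 = 1, and the invariant factors of ∂_1 are all 1, so H_0 = Z.
  H_1: rank ker ∂_1 − rank ∂_2 = (18 − 6) − 12 = 0, and ∂_2 has invariant factor 2 > 1, so H_1 = Z/2.
  H_2: rank ker ∂_2 − rank ∂_3 = (12 − 12) − 0 = 0, and there is no ∂_3, so H_2 = 0.

Hence the Betti numbers are b_0 = 1, b_1 = 0, b_2 = 0.

b_0 = 1, b_1 = 0, b_2 = 0.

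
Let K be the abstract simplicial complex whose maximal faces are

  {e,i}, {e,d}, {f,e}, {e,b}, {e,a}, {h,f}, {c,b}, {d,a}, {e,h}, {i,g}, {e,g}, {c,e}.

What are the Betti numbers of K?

Fix the vertex order a < b < c < d < e < f < g < h < i and write every simplex with vertices in increasing order. Then dim K = 1 and the simplices of K are:

  0-simplices (9): a, b, c, d, e, f, g, h, i
  1-simplices (12): ad, ae, bc, be, ce, de, ef, eg, eh, ei, fh, gi

Hence C_0 ≅ Z^9, C_1 ≅ Z^12.

∂_1: C_1 → C_0 is given by ∂[p,q] = [q] − [p]. For instance
  ∂ei = i − e.
The resulting 9×12 matrix has rank 8, and its Smith normal form has invariant factors (1,1,1,1,1,1,1,1).

Computing H_k = (kernel of ∂_k) / (image of ∂_{k+1}):

  H_0: rank C_0 − rank ∂_1 = 9 − 8 = 1, and the invariant factors of ∂_1 are all 1, so H_0 ≅ Z.
  H_1: rank ker ∂_1 − rank ∂_2 = (12 − 8) − 0 = 4, and there is no ∂_2, so H_1 ≅ Z^4.

As a check, the Euler characteristic is 9 − 12 = -3, which agrees with 1 − 4 = -3.

Hence the Betti numbers are b_0 = 1, b_1 = 4.

b_0 = 1, b_1 = 4.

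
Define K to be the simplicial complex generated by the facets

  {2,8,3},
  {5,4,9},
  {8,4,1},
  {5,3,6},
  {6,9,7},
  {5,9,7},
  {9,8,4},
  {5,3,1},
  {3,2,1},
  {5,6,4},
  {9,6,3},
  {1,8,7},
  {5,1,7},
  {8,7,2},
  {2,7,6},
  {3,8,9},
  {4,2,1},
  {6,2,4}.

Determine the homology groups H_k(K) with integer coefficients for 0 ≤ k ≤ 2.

H_0 = Z,  H_1 = Z ⊕ Z_2,  H_2 = 0.

Order the vertices as 1 < 2 < 3 < 4 < 5 < 6 < 7 < 8 < 9. Listing each simplex with vertices in this order, K has dimension 2 with simplices:

  0-simplices (9): [1], [2], [3], [4], [5], [6], [7], [8], [9]
  1-simplices (27): (27 of them)
  2-simplices (18): [1,2,3], [1,2,4], [1,3,5], [1,4,8], [1,5,7], [1,7,8], [2,3,8], [2,4,6], [2,6,7], [2,7,8], [3,5,6], [3,6,9], [3,8,9], [4,5,6], [4,5,9], [4,8,9], [5,7,9], [6,7,9]

so the chain groups are C_0 ≅ Z^9, C_1 ≅ Z^27, C_2 ≅ Z^18.

∂_1: C_1 → C_0 is given by ∂[p,q] = [q] − [p].
The 9×27 boundary matrix has rank 8 and Smith normal form diag(1,1,1,1,1,1,1,1).

The boundary map ∂_2: C_2 → C_1 maps a triangle to the signed sum of its edges. For instance
  ∂[6,7,9] = [7,9] − [6,9] + [6,7],
  ∂[4,8,9] = [8,9] − [4,9] + [4,8].
This gives a 27×18 integer matrix of rank 18; reducing to Smith normal form yields diagonal entries (1,1,1,1,1,1,1,1,1,1,1,1,1,1,1,1,1,2).

Now H_k = ker ∂_k / im ∂_{k+1}, so:

  H_0: rank C_0 − rank ∂_1 = 9 − 8 = 1, and the invariant factors of ∂_1 are all 1, so H_0 ≅ Z.
  H_1: rank ker ∂_1 − rank ∂_2 = (27 − 8) − 18 = 1, and ∂_2 has invariant factor 2 > 1, so H_1 ≅ Z ⊕ Z_2.
  H_2: rank ker ∂_2 − rank ∂_3 = (18 − 18) − 0 = 0, and there is no ∂_3, so H_2 ≅ 0.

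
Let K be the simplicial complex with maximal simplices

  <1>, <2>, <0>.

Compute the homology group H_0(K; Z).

H_0 = Z^3.

Order the vertices as 0 < 1 < 2. Listing each simplex with vertices in this order, K has dimension 0 with simplices:

  0-simplices (3): [0], [1], [2]

Hence C_0 ≅ Z^3.

Computing H_k = (kernel of ∂_k) / (image of ∂_{k+1}):

  H_0: rank C_0 − rank ∂_1 = 3 − 0 = 3, and there is no ∂_1, so H_0 ≅ Z^3.

(K is a triangulation of a set of 3 points.)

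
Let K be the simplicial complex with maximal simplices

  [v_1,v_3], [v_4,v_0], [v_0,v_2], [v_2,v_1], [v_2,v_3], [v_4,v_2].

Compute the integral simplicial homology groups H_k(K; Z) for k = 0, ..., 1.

H_0 ≅ Z,  H_1 ≅ Z^2.

K has 5 vertices, 6 edges.
rank ∂_0 = 0, rank ∂_1 = 4 ⇒ b_0 = 5 − 0 − 4 = 1; all invariant factors of ∂_1 are 1 so no torsion. So H_0 ≅ Z.
rank ∂_1 = 4, rank ∂_2 = 0 ⇒ b_1 = 6 − 4 − 0 = 2. So H_1 ≅ Z^2.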